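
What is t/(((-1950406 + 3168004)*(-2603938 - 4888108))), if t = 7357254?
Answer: -1226209/1520383370918 ≈ -8.0651e-7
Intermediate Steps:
t/(((-1950406 + 3168004)*(-2603938 - 4888108))) = 7357254/(((-1950406 + 3168004)*(-2603938 - 4888108))) = 7357254/((1217598*(-7492046))) = 7357254/(-9122300225508) = 7357254*(-1/9122300225508) = -1226209/1520383370918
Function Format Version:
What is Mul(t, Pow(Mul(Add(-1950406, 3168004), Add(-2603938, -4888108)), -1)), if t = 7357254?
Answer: Rational(-1226209, 1520383370918) ≈ -8.0651e-7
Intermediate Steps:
Mul(t, Pow(Mul(Add(-1950406, 3168004), Add(-2603938, -4888108)), -1)) = Mul(7357254, Pow(Mul(Add(-1950406, 3168004), Add(-2603938, -4888108)), -1)) = Mul(7357254, Pow(Mul(1217598, -7492046), -1)) = Mul(7357254, Pow(-9122300225508, -1)) = Mul(7357254, Rational(-1, 9122300225508)) = Rational(-1226209, 1520383370918)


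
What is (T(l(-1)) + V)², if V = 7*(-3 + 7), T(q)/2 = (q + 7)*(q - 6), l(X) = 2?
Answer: 1936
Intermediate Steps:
T(q) = 2*(-6 + q)*(7 + q) (T(q) = 2*((q + 7)*(q - 6)) = 2*((7 + q)*(-6 + q)) = 2*((-6 + q)*(7 + q)) = 2*(-6 + q)*(7 + q))
V = 28 (V = 7*4 = 28)
(T(l(-1)) + V)² = ((-84 + 2*2 + 2*2²) + 28)² = ((-84 + 4 + 2*4) + 28)² = ((-84 + 4 + 8) + 28)² = (-72 + 28)² = (-44)² = 1936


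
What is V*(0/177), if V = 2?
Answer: 0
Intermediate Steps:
V*(0/177) = 2*(0/177) = 2*(0*(1/177)) = 2*0 = 0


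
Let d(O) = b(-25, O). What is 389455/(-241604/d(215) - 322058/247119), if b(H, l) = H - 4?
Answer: 253728197655/5426872654 ≈ 46.754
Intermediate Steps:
b(H, l) = -4 + H
d(O) = -29 (d(O) = -4 - 25 = -29)
389455/(-241604/d(215) - 322058/247119) = 389455/(-241604/(-29) - 322058/247119) = 389455/(-241604*(-1/29) - 322058*1/247119) = 389455/(241604/29 - 322058/247119) = 389455/(59695599194/7166451) = 389455*(7166451/59695599194) = 253728197655/5426872654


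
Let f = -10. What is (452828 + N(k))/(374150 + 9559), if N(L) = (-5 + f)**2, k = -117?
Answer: 453053/383709 ≈ 1.1807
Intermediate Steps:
N(L) = 225 (N(L) = (-5 - 10)**2 = (-15)**2 = 225)
(452828 + N(k))/(374150 + 9559) = (452828 + 225)/(374150 + 9559) = 453053/383709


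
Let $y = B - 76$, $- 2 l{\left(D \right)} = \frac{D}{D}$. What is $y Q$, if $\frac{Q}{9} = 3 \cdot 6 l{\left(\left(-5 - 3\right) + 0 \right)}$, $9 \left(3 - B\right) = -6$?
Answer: $5859$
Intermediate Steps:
$B = \frac{11}{3}$ ($B = 3 - - \frac{2}{3} = 3 + \frac{2}{3} = \frac{11}{3} \approx 3.6667$)
$l{\left(D \right)} = - \frac{1}{2}$ ($l{\left(D \right)} = - \frac{D \frac{1}{D}}{2} = \left(- \frac{1}{2}\right) 1 = - \frac{1}{2}$)
$y = - \frac{217}{3}$ ($y = \frac{11}{3} - 76 = - \frac{217}{3} \approx -72.333$)
$Q = -81$ ($Q = 9 \cdot 3 \cdot 6 \left(- \frac{1}{2}\right) = 9 \cdot 18 \left(- \frac{1}{2}\right) = 9 \left(-9\right) = -81$)
$y Q = \left(- \frac{217}{3}\right) \left(-81\right) = 5859$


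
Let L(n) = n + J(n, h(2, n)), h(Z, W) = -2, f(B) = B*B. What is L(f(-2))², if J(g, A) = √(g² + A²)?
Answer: 36 + 16*√5 ≈ 71.777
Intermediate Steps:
f(B) = B²
J(g, A) = √(A² + g²)
L(n) = n + √(4 + n²) (L(n) = n + √((-2)² + n²) = n + √(4 + n²))
L(f(-2))² = ((-2)² + √(4 + ((-2)²)²))² = (4 + √(4 + 4²))² = (4 + √(4 + 16))² = (4 + √20)² = (4 + 2*√5)²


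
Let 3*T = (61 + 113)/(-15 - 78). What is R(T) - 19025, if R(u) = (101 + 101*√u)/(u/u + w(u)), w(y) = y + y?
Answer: -446968/23 - 101*I*√5394/23 ≈ -19433.0 - 322.51*I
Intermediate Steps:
w(y) = 2*y
T = -58/93 (T = ((61 + 113)/(-15 - 78))/3 = (174/(-93))/3 = (174*(-1/93))/3 = (⅓)*(-58/31) = -58/93 ≈ -0.62366)
R(u) = (101 + 101*√u)/(1 + 2*u) (R(u) = (101 + 101*√u)/(u/u + 2*u) = (101 + 101*√u)/(1 + 2*u))
R(T) - 19025 = 101*(1 + √(-58/93))/(1 + 2*(-58/93)) - 19025 = 101*(1 + I*√5394/93)/(1 - 116/93) - 19025 = 101*(1 + I*√5394/93)/(-23/93) - 19025 = 101*(-93/23)*(1 + I*√5394/93) - 19025 = (-9393/23 - 101*I*√5394/23) - 19025 = -446968/23 - 101*I*√5394/23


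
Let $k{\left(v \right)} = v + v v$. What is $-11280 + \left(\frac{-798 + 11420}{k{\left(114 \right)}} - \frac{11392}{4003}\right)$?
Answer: $- \frac{296036835827}{26239665} \approx -11282.0$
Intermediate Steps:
$k{\left(v \right)} = v + v^{2}$
$-11280 + \left(\frac{-798 + 11420}{k{\left(114 \right)}} - \frac{11392}{4003}\right) = -11280 - \left(\frac{11392}{4003} - \frac{-798 + 11420}{114 \left(1 + 114\right)}\right) = -11280 + \left(\frac{10622}{114 \cdot 115} - \frac{11392}{4003}\right) = -11280 - \left(\frac{11392}{4003} - \frac{10622}{13110}\right) = -11280 + \left(10622 \cdot \frac{1}{13110} - \frac{11392}{4003}\right) = -11280 + \left(\frac{5311}{6555} - \frac{11392}{4003}\right) = -11280 - \frac{53414627}{26239665} = - \frac{296036835827}{26239665}$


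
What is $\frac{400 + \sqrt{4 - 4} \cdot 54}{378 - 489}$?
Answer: $- \frac{400}{111} \approx -3.6036$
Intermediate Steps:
$\frac{400 + \sqrt{4 - 4} \cdot 54}{378 - 489} = \frac{400 + \sqrt{0} \cdot 54}{-111} = \left(400 + 0 \cdot 54\right) \left(- \frac{1}{111}\right) = \left(400 + 0\right) \left(- \frac{1}{111}\right) = 400 \left(- \frac{1}{111}\right) = - \frac{400}{111}$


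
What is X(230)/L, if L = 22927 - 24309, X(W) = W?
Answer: -115/691 ≈ -0.16643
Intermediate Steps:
L = -1382
X(230)/L = 230/(-1382) = 230*(-1/1382) = -115/691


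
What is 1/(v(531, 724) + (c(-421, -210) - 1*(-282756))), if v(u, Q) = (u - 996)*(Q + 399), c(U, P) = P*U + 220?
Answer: -1/150809 ≈ -6.6309e-6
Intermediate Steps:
c(U, P) = 220 + P*U
v(u, Q) = (-996 + u)*(399 + Q)
1/(v(531, 724) + (c(-421, -210) - 1*(-282756))) = 1/((-397404 - 996*724 + 399*531 + 724*531) + ((220 - 210*(-421)) - 1*(-282756))) = 1/((-397404 - 721104 + 211869 + 384444) + ((220 + 88410) + 282756)) = 1/(-522195 + (88630 + 282756)) = 1/(-522195 + 371386) = 1/(-150809) = -1/150809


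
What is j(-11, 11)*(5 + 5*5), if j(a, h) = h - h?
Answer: 0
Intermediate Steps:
j(a, h) = 0
j(-11, 11)*(5 + 5*5) = 0*(5 + 5*5) = 0*(5 + 25) = 0*30 = 0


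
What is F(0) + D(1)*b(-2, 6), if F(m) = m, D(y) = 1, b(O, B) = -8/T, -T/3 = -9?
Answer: -8/27 ≈ -0.29630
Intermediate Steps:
T = 27 (T = -3*(-9) = 27)
b(O, B) = -8/27
F(0) + D(1)*b(-2, 6) = 0 + 1*(-8/27) = 0 - 8/27 = -8/27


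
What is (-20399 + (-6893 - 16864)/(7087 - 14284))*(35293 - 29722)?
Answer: -272585030022/2399 ≈ -1.1362e+8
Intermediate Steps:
(-20399 + (-6893 - 16864)/(7087 - 14284))*(35293 - 29722) = (-20399 - 23757/(-7197))*5571 = (-20399 - 23757*(-1/7197))*5571 = (-20399 + 7919/2399)*5571 = -48929282/2399*5571 = -272585030022/2399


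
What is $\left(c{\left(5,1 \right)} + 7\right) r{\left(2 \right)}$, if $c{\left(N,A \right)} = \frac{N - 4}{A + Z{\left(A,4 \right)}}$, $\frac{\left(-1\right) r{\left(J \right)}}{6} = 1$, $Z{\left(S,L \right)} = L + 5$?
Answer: $- \frac{213}{5} \approx -42.6$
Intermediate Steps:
$Z{\left(S,L \right)} = 5 + L$
$r{\left(J \right)} = -6$ ($r{\left(J \right)} = \left(-6\right) 1 = -6$)
$c{\left(N,A \right)} = \frac{-4 + N}{9 + A}$ ($c{\left(N,A \right)} = \frac{N - 4}{A + \left(5 + 4\right)} = \frac{-4 + N}{A + 9} = \frac{-4 + N}{9 + A}$)
$\left(c{\left(5,1 \right)} + 7\right) r{\left(2 \right)} = \left(\frac{-4 + 5}{9 + 1} + 7\right) \left(-6\right) = \left(\frac{1}{10} \cdot 1 + 7\right) \left(-6\right) = \left(\frac{1}{10} + 7\right) \left(-6\right) = \frac{71}{10} \left(-6\right) = - \frac{213}{5}$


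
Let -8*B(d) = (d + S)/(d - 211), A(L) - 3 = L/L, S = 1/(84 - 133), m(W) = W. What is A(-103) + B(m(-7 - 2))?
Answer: 172259/43120 ≈ 3.9949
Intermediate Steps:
S = -1/49 (S = 1/(-49) = -1/49 ≈ -0.020408)
A(L) = 4 (A(L) = 3 + L/L = 3 + 1 = 4)
B(d) = -(-1/49 + d)/(8*(-211 + d)) (B(d) = -(d - 1/49)/(8*(d - 211)) = -(-1/49 + d)/(8*(-211 + d)))
A(-103) + B(m(-7 - 2)) = 4 + (1 - 49*(-7 - 2))/(392*(-211 + (-7 - 2))) = 4 + (1 - 49*(-9))/(392*(-211 - 9)) = 4 + (1/392)*(1 + 441)/(-220) = 4 + (1/392)*(-1/220)*442 = 4 - 221/43120 = 172259/43120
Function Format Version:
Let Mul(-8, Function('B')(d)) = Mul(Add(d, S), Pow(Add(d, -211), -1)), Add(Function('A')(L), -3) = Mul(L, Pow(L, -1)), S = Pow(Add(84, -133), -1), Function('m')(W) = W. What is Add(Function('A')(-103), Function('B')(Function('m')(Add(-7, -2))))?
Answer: Rational(172259, 43120) ≈ 3.9949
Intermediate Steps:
S = Rational(-1, 49) (S = Pow(-49, -1) = Rational(-1, 49) ≈ -0.020408)
Function('A')(L) = 4 (Function('A')(L) = Add(3, Mul(L, Pow(L, -1))) = Add(3, 1) = 4)
Function('B')(d) = Mul(Rational(-1, 8), Pow(Add(-211, d), -1), Add(Rational(-1, 49), d)) (Function('B')(d) = Mul(Rational(-1, 8), Mul(Add(d, Rational(-1, 49)), Pow(Add(d, -211), -1))) = Mul(Rational(-1, 8), Mul(Add(Rational(-1, 49), d), Pow(Add(-211, d), -1))) = Mul(Rational(-1, 8), Mul(Pow(Add(-211, d), -1), Add(Rational(-1, 49), d))) = Mul(Rational(-1, 8), Pow(Add(-211, d), -1), Add(Rational(-1, 49), d)))
Add(Function('A')(-103), Function('B')(Function('m')(Add(-7, -2)))) = Add(4, Mul(Rational(1, 392), Pow(Add(-211, Add(-7, -2)), -1), Add(1, Mul(-49, Add(-7, -2))))) = Add(4, Mul(Rational(1, 392), Pow(Add(-211, -9), -1), Add(1, Mul(-49, -9)))) = Add(4, Mul(Rational(1, 392), Pow(-220, -1), Add(1, 441))) = Add(4, Mul(Rational(1, 392), Rational(-1, 220), 442)) = Add(4, Rational(-221, 43120)) = Rational(172259, 43120)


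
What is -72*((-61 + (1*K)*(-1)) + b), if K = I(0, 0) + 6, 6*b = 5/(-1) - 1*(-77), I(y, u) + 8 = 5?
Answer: 3744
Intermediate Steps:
I(y, u) = -3 (I(y, u) = -8 + 5 = -3)
b = 12 (b = (5/(-1) - 1*(-77))/6 = (5*(-1) + 77)/6 = (-5 + 77)/6 = (⅙)*72 = 12)
K = 3 (K = -3 + 6 = 3)
-72*((-61 + (1*K)*(-1)) + b) = -72*((-61 + (1*3)*(-1)) + 12) = -72*((-61 + 3*(-1)) + 12) = -72*((-61 - 3) + 12) = -72*(-64 + 12) = -72*(-52) = 3744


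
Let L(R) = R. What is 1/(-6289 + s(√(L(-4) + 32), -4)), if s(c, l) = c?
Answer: -6289/39551493 - 2*√7/39551493 ≈ -0.00015914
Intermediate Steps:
1/(-6289 + s(√(L(-4) + 32), -4)) = 1/(-6289 + √(-4 + 32)) = 1/(-6289 + √28) = 1/(-6289 + 2*√7)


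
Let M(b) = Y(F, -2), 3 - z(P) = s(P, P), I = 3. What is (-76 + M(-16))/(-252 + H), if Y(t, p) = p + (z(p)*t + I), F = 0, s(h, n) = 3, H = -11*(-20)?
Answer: 75/32 ≈ 2.3438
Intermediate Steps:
H = 220
z(P) = 0 (z(P) = 3 - 1*3 = 3 - 3 = 0)
Y(t, p) = 3 + p (Y(t, p) = p + (0*t + 3) = p + (0 + 3) = p + 3 = 3 + p)
M(b) = 1 (M(b) = 3 - 2 = 1)
(-76 + M(-16))/(-252 + H) = (-76 + 1)/(-252 + 220) = -75/(-32) = -75*(-1/32) = 75/32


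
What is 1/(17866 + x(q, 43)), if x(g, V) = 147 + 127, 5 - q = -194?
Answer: 1/18140 ≈ 5.5127e-5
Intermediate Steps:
q = 199 (q = 5 - 1*(-194) = 5 + 194 = 199)
x(g, V) = 274
1/(17866 + x(q, 43)) = 1/(17866 + 274) = 1/18140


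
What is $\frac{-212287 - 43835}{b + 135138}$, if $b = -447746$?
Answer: $\frac{128061}{156304} \approx 0.81931$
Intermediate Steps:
$\frac{-212287 - 43835}{b + 135138} = \frac{-212287 - 43835}{-447746 + 135138} = - \frac{256122}{-312608} = \left(-256122\right) \left(- \frac{1}{312608}\right) = \frac{128061}{156304}$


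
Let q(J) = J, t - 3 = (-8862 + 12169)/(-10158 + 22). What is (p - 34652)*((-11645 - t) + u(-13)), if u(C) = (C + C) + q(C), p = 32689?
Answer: 232529373375/10136 ≈ 2.2941e+7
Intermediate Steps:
t = 27101/10136 (t = 3 + (-8862 + 12169)/(-10158 + 22) = 3 + 3307/(-10136) = 3 + 3307*(-1/10136) = 3 - 3307/10136 = 27101/10136 ≈ 2.6737)
u(C) = 3*C (u(C) = (C + C) + C = 2*C + C = 3*C)
(p - 34652)*((-11645 - t) + u(-13)) = (32689 - 34652)*((-11645 - 1*27101/10136) + 3*(-13)) = -1963*((-11645 - 27101/10136) - 39) = -1963*(-118060821/10136 - 39) = -1963*(-118456125/10136) = 232529373375/10136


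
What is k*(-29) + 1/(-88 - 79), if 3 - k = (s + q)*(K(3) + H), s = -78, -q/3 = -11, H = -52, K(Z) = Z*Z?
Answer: 9356675/167 ≈ 56028.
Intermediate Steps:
K(Z) = Z²
q = 33 (q = -3*(-11) = 33)
k = -1932 (k = 3 - (-78 + 33)*(3² - 52) = 3 - (-45)*(9 - 52) = 3 - (-45)*(-43) = 3 - 1*1935 = 3 - 1935 = -1932)
k*(-29) + 1/(-88 - 79) = -1932*(-29) + 1/(-88 - 79) = 56028 + 1/(-167) = 56028 - 1/167 = 9356675/167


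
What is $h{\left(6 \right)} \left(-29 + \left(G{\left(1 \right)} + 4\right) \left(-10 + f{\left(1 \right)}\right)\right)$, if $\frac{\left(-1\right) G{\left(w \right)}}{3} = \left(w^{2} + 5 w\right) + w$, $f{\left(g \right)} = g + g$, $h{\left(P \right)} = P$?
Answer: $642$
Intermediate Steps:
$f{\left(g \right)} = 2 g$
$G{\left(w \right)} = - 18 w - 3 w^{2}$ ($G{\left(w \right)} = - 3 \left(\left(w^{2} + 5 w\right) + w\right) = - 3 \left(w^{2} + 6 w\right) = - 18 w - 3 w^{2}$)
$h{\left(6 \right)} \left(-29 + \left(G{\left(1 \right)} + 4\right) \left(-10 + f{\left(1 \right)}\right)\right) = 6 \left(-29 + \left(\left(-3\right) 1 \left(6 + 1\right) + 4\right) \left(-10 + 2 \cdot 1\right)\right) = 6 \left(-29 + \left(\left(-3\right) 1 \cdot 7 + 4\right) \left(-10 + 2\right)\right) = 6 \left(-29 + \left(-21 + 4\right) \left(-8\right)\right) = 6 \left(-29 - -136\right) = 6 \left(-29 + 136\right) = 6 \cdot 107 = 642$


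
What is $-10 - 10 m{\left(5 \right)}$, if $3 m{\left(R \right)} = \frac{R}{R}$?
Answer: $- \frac{40}{3} \approx -13.333$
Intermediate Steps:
$m{\left(R \right)} = \frac{1}{3}$ ($m{\left(R \right)} = \frac{R \frac{1}{R}}{3} = \frac{1}{3} \cdot 1 = \frac{1}{3}$)
$-10 - 10 m{\left(5 \right)} = -10 - \frac{10}{3} = - \frac{40}{3}$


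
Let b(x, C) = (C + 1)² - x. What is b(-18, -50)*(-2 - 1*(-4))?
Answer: 4838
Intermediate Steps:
b(x, C) = (1 + C)² - x
b(-18, -50)*(-2 - 1*(-4)) = ((1 - 50)² - 1*(-18))*(-2 - 1*(-4)) = ((-49)² + 18)*(-2 + 4) = (2401 + 18)*2 = 2419*2 = 4838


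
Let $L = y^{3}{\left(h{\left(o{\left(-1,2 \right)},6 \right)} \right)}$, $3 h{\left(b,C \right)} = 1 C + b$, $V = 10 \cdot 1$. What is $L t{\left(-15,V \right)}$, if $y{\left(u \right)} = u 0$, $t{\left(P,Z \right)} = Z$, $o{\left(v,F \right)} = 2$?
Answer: $0$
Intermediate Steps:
$V = 10$
$h{\left(b,C \right)} = \frac{C}{3} + \frac{b}{3}$ ($h{\left(b,C \right)} = \frac{1 C + b}{3} = \frac{C + b}{3} = \frac{C}{3} + \frac{b}{3}$)
$y{\left(u \right)} = 0$
$L = 0$ ($L = 0^{3} = 0$)
$L t{\left(-15,V \right)} = 0 \cdot 10 = 0$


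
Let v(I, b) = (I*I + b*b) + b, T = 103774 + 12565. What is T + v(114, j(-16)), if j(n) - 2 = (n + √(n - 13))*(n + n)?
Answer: 364349 - 32928*I*√29 ≈ 3.6435e+5 - 1.7732e+5*I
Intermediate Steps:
T = 116339
j(n) = 2 + 2*n*(n + √(-13 + n)) (j(n) = 2 + (n + √(n - 13))*(n + n) = 2 + (n + √(-13 + n))*(2*n) = 2 + 2*n*(n + √(-13 + n)))
v(I, b) = b + I² + b² (v(I, b) = (I² + b²) + b = b + I² + b²)
T + v(114, j(-16)) = 116339 + ((2 + 2*(-16)² + 2*(-16)*√(-13 - 16)) + 114² + (2 + 2*(-16)² + 2*(-16)*√(-13 - 16))²) = 116339 + ((2 + 2*256 + 2*(-16)*√(-29)) + 12996 + (2 + 2*256 + 2*(-16)*√(-29))²) = 116339 + ((2 + 512 + 2*(-16)*(I*√29)) + 12996 + (2 + 512 + 2*(-16)*(I*√29))²) = 116339 + ((2 + 512 - 32*I*√29) + 12996 + (2 + 512 - 32*I*√29)²) = 116339 + ((514 - 32*I*√29) + 12996 + (514 - 32*I*√29)²) = 116339 + (13510 + (514 - 32*I*√29)² - 32*I*√29) = 129849 + (514 - 32*I*√29)² - 32*I*√29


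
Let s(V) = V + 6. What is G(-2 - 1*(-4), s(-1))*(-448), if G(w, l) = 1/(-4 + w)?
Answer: 224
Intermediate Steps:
s(V) = 6 + V
G(-2 - 1*(-4), s(-1))*(-448) = -448/(-4 + (-2 - 1*(-4))) = -448/(-4 + (-2 + 4)) = -448/(-4 + 2) = -448/(-2) = -1/2*(-448) = 224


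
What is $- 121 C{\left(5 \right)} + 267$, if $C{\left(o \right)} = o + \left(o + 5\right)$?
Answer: $-1548$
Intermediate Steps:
$C{\left(o \right)} = 5 + 2 o$ ($C{\left(o \right)} = o + \left(5 + o\right) = 5 + 2 o$)
$- 121 C{\left(5 \right)} + 267 = - 121 \left(5 + 2 \cdot 5\right) + 267 = - 121 \left(5 + 10\right) + 267 = \left(-121\right) 15 + 267 = -1815 + 267 = -1548$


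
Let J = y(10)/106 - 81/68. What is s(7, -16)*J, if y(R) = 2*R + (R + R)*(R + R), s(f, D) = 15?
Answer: 149805/3604 ≈ 41.566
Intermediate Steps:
y(R) = 2*R + 4*R² (y(R) = 2*R + (2*R)*(2*R) = 2*R + 4*R²)
J = 9987/3604 (J = (2*10*(1 + 2*10))/106 - 81/68 = (2*10*(1 + 20))*(1/106) - 81*1/68 = (2*10*21)*(1/106) - 81/68 = 420*(1/106) - 81/68 = 210/53 - 81/68 = 9987/3604 ≈ 2.7711)
s(7, -16)*J = 15*(9987/3604) = 149805/3604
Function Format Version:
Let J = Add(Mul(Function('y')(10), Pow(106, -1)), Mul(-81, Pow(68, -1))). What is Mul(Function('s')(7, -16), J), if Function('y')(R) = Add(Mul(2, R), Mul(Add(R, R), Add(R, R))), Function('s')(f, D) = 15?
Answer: Rational(149805, 3604) ≈ 41.566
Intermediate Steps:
Function('y')(R) = Add(Mul(2, R), Mul(4, Pow(R, 2))) (Function('y')(R) = Add(Mul(2, R), Mul(Mul(2, R), Mul(2, R))) = Add(Mul(2, R), Mul(4, Pow(R, 2))))
J = Rational(9987, 3604) (J = Add(Mul(Mul(2, 10, Add(1, Mul(2, 10))), Pow(106, -1)), Mul(-81, Pow(68, -1))) = Add(Mul(Mul(2, 10, Add(1, 20)), Rational(1, 106)), Mul(-81, Rational(1, 68))) = Add(Mul(Mul(2, 10, 21), Rational(1, 106)), Rational(-81, 68)) = Add(Mul(420, Rational(1, 106)), Rational(-81, 68)) = Add(Rational(210, 53), Rational(-81, 68)) = Rational(9987, 3604) ≈ 2.7711)
Mul(Function('s')(7, -16), J) = Mul(15, Rational(9987, 3604)) = Rational(149805, 3604)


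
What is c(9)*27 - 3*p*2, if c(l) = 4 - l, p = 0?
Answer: -135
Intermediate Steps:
c(9)*27 - 3*p*2 = (4 - 1*9)*27 - 3*0*2 = (4 - 9)*27 + 0*2 = -5*27 + 0 = -135 + 0 = -135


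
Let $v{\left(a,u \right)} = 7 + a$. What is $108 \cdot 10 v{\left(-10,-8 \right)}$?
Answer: $-3240$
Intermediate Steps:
$108 \cdot 10 v{\left(-10,-8 \right)} = 108 \cdot 10 \left(7 - 10\right) = 1080 \left(-3\right) = -3240$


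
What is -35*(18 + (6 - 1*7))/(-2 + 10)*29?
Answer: -17255/8 ≈ -2156.9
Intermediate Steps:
-35*(18 + (6 - 1*7))/(-2 + 10)*29 = -35*(18 + (6 - 7))/8*29 = -35*(18 - 1)/8*29 = -595/8*29 = -17255/8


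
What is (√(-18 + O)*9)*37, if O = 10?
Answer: 666*I*√2 ≈ 941.87*I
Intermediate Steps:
(√(-18 + O)*9)*37 = (√(-18 + 10)*9)*37 = (√(-8)*9)*37 = ((2*I*√2)*9)*37 = (18*I*√2)*37 = 666*I*√2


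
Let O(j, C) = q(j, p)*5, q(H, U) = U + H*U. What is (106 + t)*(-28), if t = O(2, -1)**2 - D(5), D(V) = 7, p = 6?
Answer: -229572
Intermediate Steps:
O(j, C) = 30 + 30*j (O(j, C) = (6*(1 + j))*5 = (6 + 6*j)*5 = 30 + 30*j)
t = 8093 (t = (30 + 30*2)**2 - 1*7 = (30 + 60)**2 - 7 = 90**2 - 7 = 8100 - 7 = 8093)
(106 + t)*(-28) = (106 + 8093)*(-28) = 8199*(-28) = -229572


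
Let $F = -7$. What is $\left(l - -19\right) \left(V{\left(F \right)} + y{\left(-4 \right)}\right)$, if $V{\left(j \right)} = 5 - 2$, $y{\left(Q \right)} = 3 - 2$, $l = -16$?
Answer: $12$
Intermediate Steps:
$y{\left(Q \right)} = 1$
$V{\left(j \right)} = 3$
$\left(l - -19\right) \left(V{\left(F \right)} + y{\left(-4 \right)}\right) = \left(-16 - -19\right) \left(3 + 1\right) = \left(-16 + 19\right) 4 = 3 \cdot 4 = 12$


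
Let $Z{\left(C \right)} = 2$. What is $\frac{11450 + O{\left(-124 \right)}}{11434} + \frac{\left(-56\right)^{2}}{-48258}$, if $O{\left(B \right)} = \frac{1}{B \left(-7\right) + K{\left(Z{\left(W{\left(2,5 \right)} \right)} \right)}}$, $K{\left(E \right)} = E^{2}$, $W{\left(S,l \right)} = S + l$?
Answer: $\frac{32182849895}{34368134256} \approx 0.93642$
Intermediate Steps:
$O{\left(B \right)} = \frac{1}{4 - 7 B}$ ($O{\left(B \right)} = \frac{1}{B \left(-7\right) + 2^{2}} = \frac{1}{- 7 B + 4} = \frac{1}{4 - 7 B}$)
$\frac{11450 + O{\left(-124 \right)}}{11434} + \frac{\left(-56\right)^{2}}{-48258} = \frac{11450 - \frac{1}{-4 + 7 \left(-124\right)}}{11434} + \frac{\left(-56\right)^{2}}{-48258} = \left(11450 - \frac{1}{-4 - 868}\right) \frac{1}{11434} + 3136 \left(- \frac{1}{48258}\right) = \left(11450 - \frac{1}{-872}\right) \frac{1}{11434} - \frac{224}{3447} = \left(11450 - - \frac{1}{872}\right) \frac{1}{11434} - \frac{224}{3447} = \left(11450 + \frac{1}{872}\right) \frac{1}{11434} - \frac{224}{3447} = \frac{9984401}{872} \cdot \frac{1}{11434} - \frac{224}{3447} = \frac{9984401}{9970448} - \frac{224}{3447} = \frac{32182849895}{34368134256}$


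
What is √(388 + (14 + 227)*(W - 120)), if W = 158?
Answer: √9546 ≈ 97.704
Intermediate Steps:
√(388 + (14 + 227)*(W - 120)) = √(388 + (14 + 227)*(158 - 120)) = √(388 + 241*38) = √(388 + 9158) = √9546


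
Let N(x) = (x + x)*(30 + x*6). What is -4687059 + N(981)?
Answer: 6920133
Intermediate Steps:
N(x) = 2*x*(30 + 6*x) (N(x) = (2*x)*(30 + 6*x) = 2*x*(30 + 6*x))
-4687059 + N(981) = -4687059 + 12*981*(5 + 981) = -4687059 + 12*981*986 = -4687059 + 11607192 = 6920133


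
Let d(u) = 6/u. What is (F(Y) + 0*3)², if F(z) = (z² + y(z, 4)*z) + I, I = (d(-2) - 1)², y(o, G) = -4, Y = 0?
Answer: 256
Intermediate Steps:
I = 16 (I = (6/(-2) - 1)² = (6*(-½) - 1)² = (-3 - 1)² = (-4)² = 16)
F(z) = 16 + z² - 4*z (F(z) = (z² - 4*z) + 16 = 16 + z² - 4*z)
(F(Y) + 0*3)² = ((16 + 0² - 4*0) + 0*3)² = ((16 + 0 + 0) + 0)² = (16 + 0)² = 16² = 256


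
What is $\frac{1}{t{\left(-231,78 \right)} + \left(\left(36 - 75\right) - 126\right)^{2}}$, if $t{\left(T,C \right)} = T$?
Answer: $\frac{1}{26994} \approx 3.7045 \cdot 10^{-5}$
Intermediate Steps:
$\frac{1}{t{\left(-231,78 \right)} + \left(\left(36 - 75\right) - 126\right)^{2}} = \frac{1}{-231 + \left(\left(36 - 75\right) - 126\right)^{2}} = \frac{1}{-231 + \left(-39 - 126\right)^{2}} = \frac{1}{-231 + \left(-165\right)^{2}} = \frac{1}{-231 + 27225} = \frac{1}{26994}$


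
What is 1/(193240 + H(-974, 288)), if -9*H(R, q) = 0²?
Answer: 1/193240 ≈ 5.1749e-6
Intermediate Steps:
H(R, q) = 0 (H(R, q) = -⅑*0² = -⅑*0 = 0)
1/(193240 + H(-974, 288)) = 1/(193240 + 0) = 1/193240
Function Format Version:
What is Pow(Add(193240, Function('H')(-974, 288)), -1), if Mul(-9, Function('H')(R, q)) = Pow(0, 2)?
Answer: Rational(1, 193240) ≈ 5.1749e-6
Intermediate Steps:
Function('H')(R, q) = 0 (Function('H')(R, q) = Mul(Rational(-1, 9), Pow(0, 2)) = Mul(Rational(-1, 9), 0) = 0)
Pow(Add(193240, Function('H')(-974, 288)), -1) = Pow(Add(193240, 0), -1) = Pow(193240, -1) = Rational(1, 193240)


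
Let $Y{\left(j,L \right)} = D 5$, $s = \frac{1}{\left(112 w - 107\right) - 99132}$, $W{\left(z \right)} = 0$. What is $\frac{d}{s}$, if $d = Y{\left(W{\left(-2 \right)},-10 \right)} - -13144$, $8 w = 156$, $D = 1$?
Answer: $-1276176195$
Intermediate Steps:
$w = \frac{39}{2}$ ($w = \frac{1}{8} \cdot 156 = \frac{39}{2} \approx 19.5$)
$s = - \frac{1}{97055}$ ($s = \frac{1}{\left(112 \cdot \frac{39}{2} - 107\right) - 99132} = \frac{1}{\left(2184 - 107\right) - 99132} = \frac{1}{2077 - 99132} = \frac{1}{-97055} = - \frac{1}{97055} \approx -1.0303 \cdot 10^{-5}$)
$Y{\left(j,L \right)} = 5$ ($Y{\left(j,L \right)} = 1 \cdot 5 = 5$)
$d = 13149$ ($d = 5 - -13144 = 5 + 13144 = 13149$)
$\frac{d}{s} = \frac{13149}{- \frac{1}{97055}} = 13149 \left(-97055\right) = -1276176195$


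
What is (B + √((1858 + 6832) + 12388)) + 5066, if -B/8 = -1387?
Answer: 16162 + 3*√2342 ≈ 16307.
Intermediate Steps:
B = 11096 (B = -8*(-1387) = 11096)
(B + √((1858 + 6832) + 12388)) + 5066 = (11096 + √((1858 + 6832) + 12388)) + 5066 = (11096 + √(8690 + 12388)) + 5066 = (11096 + √21078) + 5066 = (11096 + 3*√2342) + 5066 = 16162 + 3*√2342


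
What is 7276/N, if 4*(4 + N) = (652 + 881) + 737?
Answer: 14552/1127 ≈ 12.912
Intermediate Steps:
N = 1127/2 (N = -4 + ((652 + 881) + 737)/4 = -4 + (1533 + 737)/4 = -4 + (1/4)*2270 = -4 + 1135/2 = 1127/2 ≈ 563.50)
7276/N = 7276/(1127/2) = 7276*(2/1127) = 14552/1127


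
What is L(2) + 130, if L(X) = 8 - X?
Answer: 136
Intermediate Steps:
L(2) + 130 = (8 - 1*2) + 130 = (8 - 2) + 130 = 6 + 130 = 136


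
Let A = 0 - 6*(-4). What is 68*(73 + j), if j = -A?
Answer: 3332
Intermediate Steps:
A = 24 (A = 0 + 24 = 24)
j = -24 (j = -1*24 = -24)
68*(73 + j) = 68*(73 - 24) = 68*49 = 3332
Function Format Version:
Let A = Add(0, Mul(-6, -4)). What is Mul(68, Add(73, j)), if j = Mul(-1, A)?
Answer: 3332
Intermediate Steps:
A = 24 (A = Add(0, 24) = 24)
j = -24 (j = Mul(-1, 24) = -24)
Mul(68, Add(73, j)) = Mul(68, Add(73, -24)) = Mul(68, 49) = 3332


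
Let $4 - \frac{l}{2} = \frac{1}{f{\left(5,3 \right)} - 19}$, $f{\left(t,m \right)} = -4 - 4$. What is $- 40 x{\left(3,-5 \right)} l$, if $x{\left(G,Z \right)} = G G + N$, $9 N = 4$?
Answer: $- \frac{741200}{243} \approx -3050.2$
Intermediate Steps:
$N = \frac{4}{9}$ ($N = \frac{1}{9} \cdot 4 = \frac{4}{9} \approx 0.44444$)
$f{\left(t,m \right)} = -8$ ($f{\left(t,m \right)} = -4 - 4 = -8$)
$l = \frac{218}{27}$ ($l = 8 - \frac{2}{-8 - 19} = 8 - \frac{2}{-27} = 8 - - \frac{2}{27} = 8 + \frac{2}{27} = \frac{218}{27} \approx 8.0741$)
$x{\left(G,Z \right)} = \frac{4}{9} + G^{2}$ ($x{\left(G,Z \right)} = G G + \frac{4}{9} = G^{2} + \frac{4}{9} = \frac{4}{9} + G^{2}$)
$- 40 x{\left(3,-5 \right)} l = - 40 \left(\frac{4}{9} + 3^{2}\right) \frac{218}{27} = - 40 \left(\frac{4}{9} + 9\right) \frac{218}{27} = \left(-40\right) \frac{85}{9} \cdot \frac{218}{27} = \left(- \frac{3400}{9}\right) \frac{218}{27} = - \frac{741200}{243}$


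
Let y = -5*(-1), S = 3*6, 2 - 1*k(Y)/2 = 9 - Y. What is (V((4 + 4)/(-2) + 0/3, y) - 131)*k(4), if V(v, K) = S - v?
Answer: 654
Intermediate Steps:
k(Y) = -14 + 2*Y (k(Y) = 4 - 2*(9 - Y) = 4 + (-18 + 2*Y) = -14 + 2*Y)
S = 18
y = 5
V(v, K) = 18 - v
(V((4 + 4)/(-2) + 0/3, y) - 131)*k(4) = ((18 - ((4 + 4)/(-2) + 0/3)) - 131)*(-14 + 2*4) = ((18 - (8*(-1/2) + 0*(1/3))) - 131)*(-14 + 8) = ((18 - (-4 + 0)) - 131)*(-6) = ((18 - 1*(-4)) - 131)*(-6) = ((18 + 4) - 131)*(-6) = (22 - 131)*(-6) = -109*(-6) = 654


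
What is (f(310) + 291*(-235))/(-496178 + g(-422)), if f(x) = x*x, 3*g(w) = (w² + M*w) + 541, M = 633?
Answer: -16629/315407 ≈ -0.052722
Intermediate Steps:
g(w) = 541/3 + 211*w + w²/3 (g(w) = ((w² + 633*w) + 541)/3 = (541 + w² + 633*w)/3 = 541/3 + 211*w + w²/3)
f(x) = x²
(f(310) + 291*(-235))/(-496178 + g(-422)) = (310² + 291*(-235))/(-496178 + (541/3 + 211*(-422) + (⅓)*(-422)²)) = (96100 - 68385)/(-496178 + (541/3 - 89042 + (⅓)*178084)) = 27715/(-496178 + (541/3 - 89042 + 178084/3)) = 27715/(-496178 - 88501/3) = 27715/(-1577035/3) = 27715*(-3/1577035) = -16629/315407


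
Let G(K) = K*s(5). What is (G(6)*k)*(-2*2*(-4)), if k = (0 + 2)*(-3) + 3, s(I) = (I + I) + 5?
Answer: -4320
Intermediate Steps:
s(I) = 5 + 2*I (s(I) = 2*I + 5 = 5 + 2*I)
G(K) = 15*K (G(K) = K*(5 + 2*5) = K*(5 + 10) = K*15 = 15*K)
k = -3 (k = 2*(-3) + 3 = -6 + 3 = -3)
(G(6)*k)*(-2*2*(-4)) = ((15*6)*(-3))*(-2*2*(-4)) = (90*(-3))*(-4*(-4)) = -270*16 = -4320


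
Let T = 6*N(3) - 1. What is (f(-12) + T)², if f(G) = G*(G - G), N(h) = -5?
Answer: 961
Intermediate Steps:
f(G) = 0 (f(G) = G*0 = 0)
T = -31 (T = 6*(-5) - 1 = -30 - 1 = -31)
(f(-12) + T)² = (0 - 31)² = (-31)² = 961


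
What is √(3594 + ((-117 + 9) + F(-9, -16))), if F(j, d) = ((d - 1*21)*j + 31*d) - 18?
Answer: √3305 ≈ 57.489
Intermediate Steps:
F(j, d) = -18 + 31*d + j*(-21 + d) (F(j, d) = ((d - 21)*j + 31*d) - 18 = ((-21 + d)*j + 31*d) - 18 = (j*(-21 + d) + 31*d) - 18 = (31*d + j*(-21 + d)) - 18 = -18 + 31*d + j*(-21 + d))
√(3594 + ((-117 + 9) + F(-9, -16))) = √(3594 + ((-117 + 9) + (-18 - 21*(-9) + 31*(-16) - 16*(-9)))) = √(3594 + (-108 + (-18 + 189 - 496 + 144))) = √(3594 + (-108 - 181)) = √(3594 - 289) = √3305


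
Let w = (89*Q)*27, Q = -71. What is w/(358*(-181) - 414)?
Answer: 170613/65212 ≈ 2.6163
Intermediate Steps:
w = -170613 (w = (89*(-71))*27 = -6319*27 = -170613)
w/(358*(-181) - 414) = -170613/(358*(-181) - 414) = -170613/(-64798 - 414) = -170613/(-65212) = -170613*(-1/65212) = 170613/65212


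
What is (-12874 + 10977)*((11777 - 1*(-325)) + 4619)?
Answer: -31719737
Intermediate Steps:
(-12874 + 10977)*((11777 - 1*(-325)) + 4619) = -1897*((11777 + 325) + 4619) = -1897*(12102 + 4619) = -1897*16721 = -31719737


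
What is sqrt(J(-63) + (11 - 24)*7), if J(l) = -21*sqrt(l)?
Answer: sqrt(-91 - 63*I*sqrt(7)) ≈ 7.0323 - 11.851*I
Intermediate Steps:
sqrt(J(-63) + (11 - 24)*7) = sqrt(-63*I*sqrt(7) + (11 - 24)*7) = sqrt(-63*I*sqrt(7) - 13*7) = sqrt(-63*I*sqrt(7) - 91) = sqrt(-91 - 63*I*sqrt(7))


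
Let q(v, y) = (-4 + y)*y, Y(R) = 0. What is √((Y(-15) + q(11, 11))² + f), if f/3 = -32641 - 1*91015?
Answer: I*√365039 ≈ 604.18*I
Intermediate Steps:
q(v, y) = y*(-4 + y)
f = -370968 (f = 3*(-32641 - 1*91015) = 3*(-32641 - 91015) = 3*(-123656) = -370968)
√((Y(-15) + q(11, 11))² + f) = √((0 + 11*(-4 + 11))² - 370968) = √((0 + 11*7)² - 370968) = √((0 + 77)² - 370968) = √(77² - 370968) = √(5929 - 370968) = √(-365039) = I*√365039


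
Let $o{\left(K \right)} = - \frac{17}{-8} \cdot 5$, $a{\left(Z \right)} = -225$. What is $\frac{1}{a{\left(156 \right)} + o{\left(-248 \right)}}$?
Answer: $- \frac{8}{1715} \approx -0.0046647$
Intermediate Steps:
$o{\left(K \right)} = \frac{85}{8}$ ($o{\left(K \right)} = \left(-17\right) \left(- \frac{1}{8}\right) 5 = \frac{17}{8} \cdot 5 = \frac{85}{8}$)
$\frac{1}{a{\left(156 \right)} + o{\left(-248 \right)}} = \frac{1}{-225 + \frac{85}{8}} = \frac{1}{- \frac{1715}{8}} = - \frac{8}{1715}$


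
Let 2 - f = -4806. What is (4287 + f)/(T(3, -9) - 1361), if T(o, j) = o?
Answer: -9095/1358 ≈ -6.6973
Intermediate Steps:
f = 4808 (f = 2 - 1*(-4806) = 2 + 4806 = 4808)
(4287 + f)/(T(3, -9) - 1361) = (4287 + 4808)/(3 - 1361) = 9095/(-1358) = 9095*(-1/1358) = -9095/1358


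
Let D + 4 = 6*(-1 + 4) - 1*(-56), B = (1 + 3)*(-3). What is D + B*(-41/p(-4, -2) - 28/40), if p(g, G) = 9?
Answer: 1996/15 ≈ 133.07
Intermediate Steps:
B = -12 (B = 4*(-3) = -12)
D = 70 (D = -4 + (6*(-1 + 4) - 1*(-56)) = -4 + (6*3 + 56) = -4 + (18 + 56) = -4 + 74 = 70)
D + B*(-41/p(-4, -2) - 28/40) = 70 - 12*(-41/9 - 28/40) = 70 - 12*(-41*⅑ - 28*1/40) = 70 - 12*(-41/9 - 7/10) = 70 - 12*(-473/90) = 70 + 946/15 = 1996/15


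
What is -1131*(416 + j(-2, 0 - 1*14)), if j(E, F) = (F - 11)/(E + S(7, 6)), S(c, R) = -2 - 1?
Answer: -476151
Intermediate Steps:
S(c, R) = -3
j(E, F) = (-11 + F)/(-3 + E) (j(E, F) = (F - 11)/(E - 3) = (-11 + F)/(-3 + E))
-1131*(416 + j(-2, 0 - 1*14)) = -1131*(416 + (-11 + (0 - 1*14))/(-3 - 2)) = -1131*(416 + (-11 + (0 - 14))/(-5)) = -1131*(416 - (-11 - 14)/5) = -1131*(416 - ⅕*(-25)) = -1131*(416 + 5) = -1131*421 = -476151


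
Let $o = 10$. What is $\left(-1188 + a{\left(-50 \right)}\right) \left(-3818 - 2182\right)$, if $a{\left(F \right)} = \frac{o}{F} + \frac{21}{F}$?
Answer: $7131720$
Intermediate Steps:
$a{\left(F \right)} = \frac{31}{F}$ ($a{\left(F \right)} = \frac{10}{F} + \frac{21}{F} = \frac{31}{F}$)
$\left(-1188 + a{\left(-50 \right)}\right) \left(-3818 - 2182\right) = \left(-1188 + \frac{31}{-50}\right) \left(-3818 - 2182\right) = \left(-1188 + 31 \left(- \frac{1}{50}\right)\right) \left(-6000\right) = \left(-1188 - \frac{31}{50}\right) \left(-6000\right) = \left(- \frac{59431}{50}\right) \left(-6000\right) = 7131720$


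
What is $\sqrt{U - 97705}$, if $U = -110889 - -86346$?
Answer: $2 i \sqrt{30562} \approx 349.64 i$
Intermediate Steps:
$U = -24543$ ($U = -110889 + 86346 = -24543$)
$\sqrt{U - 97705} = \sqrt{-24543 - 97705} = \sqrt{-122248} = 2 i \sqrt{30562}$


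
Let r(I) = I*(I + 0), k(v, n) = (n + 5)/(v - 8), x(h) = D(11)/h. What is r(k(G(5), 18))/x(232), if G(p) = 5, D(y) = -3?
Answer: -122728/27 ≈ -4545.5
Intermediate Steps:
x(h) = -3/h
k(v, n) = (5 + n)/(-8 + v)
r(I) = I² (r(I) = I*I = I²)
r(k(G(5), 18))/x(232) = ((5 + 18)/(-8 + 5))²/((-3/232)) = (23/(-3))²/((-3*1/232)) = (-⅓*23)²/(-3/232) = (-23/3)²*(-232/3) = (529/9)*(-232/3) = -122728/27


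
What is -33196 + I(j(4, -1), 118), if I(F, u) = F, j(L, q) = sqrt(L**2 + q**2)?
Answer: -33196 + sqrt(17) ≈ -33192.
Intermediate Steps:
-33196 + I(j(4, -1), 118) = -33196 + sqrt(4**2 + (-1)**2) = -33196 + sqrt(16 + 1) = -33196 + sqrt(17)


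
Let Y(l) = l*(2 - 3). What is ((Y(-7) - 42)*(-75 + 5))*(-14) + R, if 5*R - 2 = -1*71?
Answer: -171569/5 ≈ -34314.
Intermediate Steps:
Y(l) = -l (Y(l) = l*(-1) = -l)
R = -69/5 (R = 2/5 + (-1*71)/5 = 2/5 + (1/5)*(-71) = 2/5 - 71/5 = -69/5 ≈ -13.800)
((Y(-7) - 42)*(-75 + 5))*(-14) + R = ((-1*(-7) - 42)*(-75 + 5))*(-14) - 69/5 = ((7 - 42)*(-70))*(-14) - 69/5 = -35*(-70)*(-14) - 69/5 = 2450*(-14) - 69/5 = -34300 - 69/5 = -171569/5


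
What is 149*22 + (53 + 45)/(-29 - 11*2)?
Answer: 167080/51 ≈ 3276.1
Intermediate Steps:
149*22 + (53 + 45)/(-29 - 11*2) = 3278 + 98/(-29 - 22) = 3278 + 98/(-51) = 3278 + 98*(-1/51) = 3278 - 98/51 = 167080/51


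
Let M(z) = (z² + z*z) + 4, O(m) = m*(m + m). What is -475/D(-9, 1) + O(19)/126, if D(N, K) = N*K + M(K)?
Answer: 10336/63 ≈ 164.06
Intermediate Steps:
O(m) = 2*m² (O(m) = m*(2*m) = 2*m²)
M(z) = 4 + 2*z² (M(z) = (z² + z²) + 4 = 2*z² + 4 = 4 + 2*z²)
D(N, K) = 4 + 2*K² + K*N (D(N, K) = N*K + (4 + 2*K²) = K*N + (4 + 2*K²) = 4 + 2*K² + K*N)
-475/D(-9, 1) + O(19)/126 = -475/(4 + 2*1² + 1*(-9)) + (2*19²)/126 = -475/(4 + 2*1 - 9) + (2*361)*(1/126) = -475/(4 + 2 - 9) + 722*(1/126) = -475/(-3) + 361/63 = -475*(-⅓) + 361/63 = 475/3 + 361/63 = 10336/63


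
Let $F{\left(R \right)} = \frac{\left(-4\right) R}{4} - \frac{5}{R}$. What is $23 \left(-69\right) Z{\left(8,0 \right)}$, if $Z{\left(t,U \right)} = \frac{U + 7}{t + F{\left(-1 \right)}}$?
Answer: $- \frac{1587}{2} \approx -793.5$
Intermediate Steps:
$F{\left(R \right)} = - R - \frac{5}{R}$ ($F{\left(R \right)} = - 4 R \frac{1}{4} - \frac{5}{R} = - R - \frac{5}{R}$)
$Z{\left(t,U \right)} = \frac{7 + U}{6 + t}$ ($Z{\left(t,U \right)} = \frac{U + 7}{t - \left(-1 + \frac{5}{-1}\right)} = \frac{7 + U}{t + \left(1 - -5\right)} = \frac{7 + U}{t + \left(1 + 5\right)} = \frac{7 + U}{t + 6} = \frac{7 + U}{6 + t}$)
$23 \left(-69\right) Z{\left(8,0 \right)} = 23 \left(-69\right) \frac{7 + 0}{6 + 8} = - 1587 \cdot \frac{1}{14} \cdot 7 = \left(-1587\right) \frac{1}{2} = - \frac{1587}{2}$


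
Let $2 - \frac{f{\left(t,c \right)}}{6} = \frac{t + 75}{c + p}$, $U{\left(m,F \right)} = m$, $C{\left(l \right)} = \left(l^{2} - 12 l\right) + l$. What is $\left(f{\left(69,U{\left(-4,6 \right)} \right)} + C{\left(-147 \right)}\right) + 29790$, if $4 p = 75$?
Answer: $\frac{3125196}{59} \approx 52969.0$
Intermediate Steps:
$C{\left(l \right)} = l^{2} - 11 l$
$p = \frac{75}{4}$ ($p = \frac{1}{4} \cdot 75 = \frac{75}{4} \approx 18.75$)
$f{\left(t,c \right)} = 12 - \frac{6 \left(75 + t\right)}{\frac{75}{4} + c}$ ($f{\left(t,c \right)} = 12 - 6 \frac{t + 75}{c + \frac{75}{4}} = 12 - 6 \frac{75 + t}{\frac{75}{4} + c} = 12 - \frac{6 \left(75 + t\right)}{\frac{75}{4} + c}$)
$\left(f{\left(69,U{\left(-4,6 \right)} \right)} + C{\left(-147 \right)}\right) + 29790 = \left(\frac{12 \left(-75 - 138 + 4 \left(-4\right)\right)}{75 + 4 \left(-4\right)} - 147 \left(-11 - 147\right)\right) + 29790 = \left(\frac{12 \left(-75 - 138 - 16\right)}{75 - 16} - -23226\right) + 29790 = \left(12 \cdot \frac{1}{59} \left(-229\right) + 23226\right) + 29790 = \left(- \frac{2748}{59} + 23226\right) + 29790 = \frac{1367586}{59} + 29790 = \frac{3125196}{59}$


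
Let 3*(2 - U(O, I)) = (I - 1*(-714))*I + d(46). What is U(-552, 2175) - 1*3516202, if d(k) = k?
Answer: -16832221/3 ≈ -5.6107e+6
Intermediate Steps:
U(O, I) = -40/3 - I*(714 + I)/3 (U(O, I) = 2 - ((I - 1*(-714))*I + 46)/3 = 2 - ((I + 714)*I + 46)/3 = 2 - ((714 + I)*I + 46)/3 = 2 - (I*(714 + I) + 46)/3 = 2 - (46 + I*(714 + I))/3 = 2 + (-46/3 - I*(714 + I)/3) = -40/3 - I*(714 + I)/3)
U(-552, 2175) - 1*3516202 = (-40/3 - 238*2175 - ⅓*2175²) - 1*3516202 = (-40/3 - 517650 - ⅓*4730625) - 3516202 = (-40/3 - 517650 - 1576875) - 3516202 = -6283615/3 - 3516202 = -16832221/3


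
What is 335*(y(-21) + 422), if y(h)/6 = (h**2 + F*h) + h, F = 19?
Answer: 183580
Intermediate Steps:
y(h) = 6*h**2 + 120*h (y(h) = 6*((h**2 + 19*h) + h) = 6*(h**2 + 20*h) = 6*h**2 + 120*h)
335*(y(-21) + 422) = 335*(6*(-21)*(20 - 21) + 422) = 335*(6*(-21)*(-1) + 422) = 335*(126 + 422) = 335*548 = 183580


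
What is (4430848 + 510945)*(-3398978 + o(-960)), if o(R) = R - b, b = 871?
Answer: -16806094110537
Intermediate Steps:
o(R) = -871 + R (o(R) = R - 1*871 = R - 871 = -871 + R)
(4430848 + 510945)*(-3398978 + o(-960)) = (4430848 + 510945)*(-3398978 + (-871 - 960)) = 4941793*(-3398978 - 1831) = 4941793*(-3400809) = -16806094110537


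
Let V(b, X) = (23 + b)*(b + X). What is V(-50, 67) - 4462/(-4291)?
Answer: -1965107/4291 ≈ -457.96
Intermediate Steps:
V(b, X) = (23 + b)*(X + b)
V(-50, 67) - 4462/(-4291) = ((-50)² + 23*67 + 23*(-50) + 67*(-50)) - 4462/(-4291) = (2500 + 1541 - 1150 - 3350) - 4462*(-1)/4291 = -459 - 1*(-4462/4291) = -459 + 4462/4291 = -1965107/4291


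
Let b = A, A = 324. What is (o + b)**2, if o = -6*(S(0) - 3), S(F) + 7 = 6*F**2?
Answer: 147456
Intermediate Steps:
S(F) = -7 + 6*F**2
b = 324
o = 60 (o = -6*((-7 + 6*0**2) - 3) = -6*((-7 + 6*0) - 3) = -6*((-7 + 0) - 3) = -6*(-7 - 3) = -6*(-10) = 60)
(o + b)**2 = (60 + 324)**2 = 384**2 = 147456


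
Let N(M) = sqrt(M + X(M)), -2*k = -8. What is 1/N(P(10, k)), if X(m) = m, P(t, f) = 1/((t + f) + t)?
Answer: 2*sqrt(3) ≈ 3.4641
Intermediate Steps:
k = 4 (k = -1/2*(-8) = 4)
P(t, f) = 1/(f + 2*t) (P(t, f) = 1/((f + t) + t) = 1/(f + 2*t))
N(M) = sqrt(2)*sqrt(M) (N(M) = sqrt(M + M) = sqrt(2*M) = sqrt(2)*sqrt(M))
1/N(P(10, k)) = 1/(sqrt(2)*sqrt(1/(4 + 2*10))) = 1/(sqrt(2)*sqrt(1/(4 + 20))) = 1/(sqrt(2)*sqrt(1/24)) = 1/(sqrt(2)*(sqrt(6)/12)) = 1/(sqrt(3)/6) = 2*sqrt(3)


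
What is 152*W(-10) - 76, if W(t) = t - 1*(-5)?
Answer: -836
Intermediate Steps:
W(t) = 5 + t (W(t) = t + 5 = 5 + t)
152*W(-10) - 76 = 152*(5 - 10) - 76 = 152*(-5) - 76 = -760 - 76 = -836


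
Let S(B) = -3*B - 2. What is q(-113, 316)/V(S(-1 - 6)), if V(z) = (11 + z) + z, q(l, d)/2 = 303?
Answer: 606/49 ≈ 12.367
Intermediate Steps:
q(l, d) = 606 (q(l, d) = 2*303 = 606)
S(B) = -2 - 3*B
V(z) = 11 + 2*z
q(-113, 316)/V(S(-1 - 6)) = 606/(11 + 2*(-2 - 3*(-1 - 6))) = 606/(11 + 2*(-2 - 3*(-7))) = 606/(11 + 2*(-2 + 21)) = 606/(11 + 2*19) = 606/(11 + 38) = 606/49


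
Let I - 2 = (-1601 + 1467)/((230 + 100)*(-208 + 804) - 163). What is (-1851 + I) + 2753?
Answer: 177651234/196517 ≈ 904.00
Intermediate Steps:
I = 392900/196517 (I = 2 + (-1601 + 1467)/((230 + 100)*(-208 + 804) - 163) = 2 - 134/(330*596 - 163) = 2 - 134/(196680 - 163) = 2 - 134/196517 = 392900/196517 ≈ 1.9993)
(-1851 + I) + 2753 = (-1851 + 392900/196517) + 2753 = -363360067/196517 + 2753 = 177651234/196517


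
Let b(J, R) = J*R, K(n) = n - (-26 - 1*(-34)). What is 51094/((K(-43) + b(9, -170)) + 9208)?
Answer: 51094/7627 ≈ 6.6991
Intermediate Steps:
K(n) = -8 + n (K(n) = n - (-26 + 34) = n - 1*8 = n - 8 = -8 + n)
51094/((K(-43) + b(9, -170)) + 9208) = 51094/(((-8 - 43) + 9*(-170)) + 9208) = 51094/((-51 - 1530) + 9208) = 51094/(-1581 + 9208) = 51094/7627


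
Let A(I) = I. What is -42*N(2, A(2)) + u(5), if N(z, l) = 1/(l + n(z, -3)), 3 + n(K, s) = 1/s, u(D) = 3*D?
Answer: 93/2 ≈ 46.500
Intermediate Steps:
n(K, s) = -3 + 1/s
N(z, l) = 1/(-10/3 + l) (N(z, l) = 1/(l + (-3 + 1/(-3))) = 1/(l + (-3 - 1/3)) = 1/(l - 10/3) = 1/(-10/3 + l))
-42*N(2, A(2)) + u(5) = -126/(-10 + 3*2) + 3*5 = -126/(-10 + 6) + 15 = -126/(-4) + 15 = -126*(-1)/4 + 15 = -42*(-3/4) + 15 = 63/2 + 15 = 93/2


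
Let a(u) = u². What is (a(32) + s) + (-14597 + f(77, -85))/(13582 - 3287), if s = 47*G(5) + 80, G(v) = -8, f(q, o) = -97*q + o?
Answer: 7472609/10295 ≈ 725.85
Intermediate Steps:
f(q, o) = o - 97*q
s = -296 (s = 47*(-8) + 80 = -376 + 80 = -296)
(a(32) + s) + (-14597 + f(77, -85))/(13582 - 3287) = (32² - 296) + (-14597 + (-85 - 97*77))/(13582 - 3287) = (1024 - 296) + (-14597 + (-85 - 7469))/10295 = 728 + (-14597 - 7554)*(1/10295) = 728 - 22151*1/10295 = 728 - 22151/10295 = 7472609/10295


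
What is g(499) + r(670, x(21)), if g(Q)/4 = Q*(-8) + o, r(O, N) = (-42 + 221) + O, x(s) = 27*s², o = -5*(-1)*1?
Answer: -15099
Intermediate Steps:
o = 5 (o = 5*1 = 5)
r(O, N) = 179 + O
g(Q) = 20 - 32*Q (g(Q) = 4*(Q*(-8) + 5) = 4*(-8*Q + 5) = 4*(5 - 8*Q) = 20 - 32*Q)
g(499) + r(670, x(21)) = (20 - 32*499) + (179 + 670) = (20 - 15968) + 849 = -15948 + 849 = -15099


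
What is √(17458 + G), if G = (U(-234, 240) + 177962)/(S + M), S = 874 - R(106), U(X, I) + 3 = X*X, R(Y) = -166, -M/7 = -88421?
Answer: √6710718060265107/619987 ≈ 132.13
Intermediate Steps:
M = 618947 (M = -7*(-88421) = 618947)
U(X, I) = -3 + X² (U(X, I) = -3 + X*X = -3 + X²)
S = 1040 (S = 874 - 1*(-166) = 874 + 166 = 1040)
G = 232715/619987 (G = ((-3 + (-234)²) + 177962)/(1040 + 618947) = ((-3 + 54756) + 177962)/619987 = (54753 + 177962)*(1/619987) = 232715*(1/619987) = 232715/619987 ≈ 0.37535)
√(17458 + G) = √(17458 + 232715/619987) = √(10823965761/619987) = √6710718060265107/619987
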